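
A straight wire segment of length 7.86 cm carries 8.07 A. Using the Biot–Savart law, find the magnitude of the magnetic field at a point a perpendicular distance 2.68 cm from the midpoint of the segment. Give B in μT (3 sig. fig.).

For a finite straight segment, B = (μ₀I/4πd)(sinθ₁ + sinθ₂), where θ₁, θ₂ are the angles from the perpendicular to each end.
The perpendicular from the point meets the wire at its midpoint, so each end is L/2 = 0.0393 m away along the wire.
sinθ₁ = 0.0393/√(0.0393²+0.0268²) = 0.8262; sinθ₂ = 0.0393/√(0.0393²+0.0268²) = 0.8262.
B = (4π×10⁻⁷ × 8.07) / (4π × 0.0268) × (0.8262 + 0.8262) = 4.98×10⁻⁵ T.

B ≈ 49.8 μT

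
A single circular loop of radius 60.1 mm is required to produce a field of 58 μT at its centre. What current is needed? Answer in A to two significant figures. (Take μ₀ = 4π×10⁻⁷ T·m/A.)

I ≈ 5.5 A

At the centre of a circular loop B = μ₀I/(2R), so I = 2RB/μ₀.
With R = 0.0601 m, I = 2 × 0.0601 × 5.80×10⁻⁵ / (4π×10⁻⁷) = 5.55 A.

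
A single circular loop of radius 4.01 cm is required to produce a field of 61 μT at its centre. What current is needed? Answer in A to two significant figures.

At the centre of a circular loop B = μ₀I/(2R), so I = 2RB/μ₀.
With R = 0.0401 m, I = 2 × 0.0401 × 6.10×10⁻⁵ / (4π×10⁻⁷) = 3.89 A.

I ≈ 3.9 A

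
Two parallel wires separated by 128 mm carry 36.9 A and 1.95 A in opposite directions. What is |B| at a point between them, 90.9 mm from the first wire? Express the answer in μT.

Each long wire gives B = μ₀I/(2πd). Distances are d₁ = 0.0909 m and d₂ = 0.0371 m.
B₁ = 8.12×10⁻⁵ T, B₂ = 1.05×10⁻⁵ T.
Between antiparallel currents both contributions point the same way, so they add. B = B₁ + B₂ = 8.12×10⁻⁵ + 1.05×10⁻⁵ = 9.17×10⁻⁵ T.

B ≈ 91.7 μT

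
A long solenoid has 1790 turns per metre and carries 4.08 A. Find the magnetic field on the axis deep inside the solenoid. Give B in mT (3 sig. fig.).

B ≈ 9.18 mT

Inside a long solenoid, B = μ₀nI with n = 1790 turns/m.
B = 4π×10⁻⁷ × 1790 × 4.08 = 9.18×10⁻³ T.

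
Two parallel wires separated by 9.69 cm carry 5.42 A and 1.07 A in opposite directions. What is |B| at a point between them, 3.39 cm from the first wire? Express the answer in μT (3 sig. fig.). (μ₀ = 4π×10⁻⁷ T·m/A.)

Each long wire gives B = μ₀I/(2πd). Distances are d₁ = 0.0339 m and d₂ = 0.063 m.
B₁ = 3.20×10⁻⁵ T, B₂ = 3.40×10⁻⁶ T.
Between antiparallel currents both contributions point the same way, so they add. B = B₁ + B₂ = 3.20×10⁻⁵ + 3.40×10⁻⁶ = 3.54×10⁻⁵ T.

B ≈ 35.4 μT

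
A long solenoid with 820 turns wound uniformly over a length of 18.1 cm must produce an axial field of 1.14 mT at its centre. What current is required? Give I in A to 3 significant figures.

I ≈ 0.200 A

Inside a long solenoid B = μ₀nI with n = 4530 m⁻¹, so I = B/(μ₀n).
I = 1.14×10⁻³ / (4π×10⁻⁷ × 4530) = 0.200 A.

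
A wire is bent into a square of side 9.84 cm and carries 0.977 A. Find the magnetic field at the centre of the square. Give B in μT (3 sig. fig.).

Each side is a finite straight segment at perpendicular distance d = a/(2 tan(π/4)) = 0.0492 m from the centre, with end-angles ±π/4.
One side contributes B₁ = (μ₀I/4πd)·2 sin(π/4) = 2.81×10⁻⁶ T.
All 4 sides add in the same direction: B = 4 × 2.81×10⁻⁶ = 1.12×10⁻⁵ T.

B ≈ 11.2 μT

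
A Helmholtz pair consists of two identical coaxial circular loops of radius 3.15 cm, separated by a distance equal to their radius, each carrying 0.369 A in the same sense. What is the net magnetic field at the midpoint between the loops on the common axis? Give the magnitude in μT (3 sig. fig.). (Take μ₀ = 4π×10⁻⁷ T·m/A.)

B ≈ 10.5 μT

Each loop contributes B = μ₀IR²/[2(R²+z²)^(3/2)] on the axis, with z measured from that loop.
Loop 1 (z = 0.01575 m): B₁ = 5.27×10⁻⁶ T. Loop 2 (z = 0.01575 m): B₂ = 5.27×10⁻⁶ T.
The fields add: B = B₁ + B₂ = 1.05×10⁻⁵ T.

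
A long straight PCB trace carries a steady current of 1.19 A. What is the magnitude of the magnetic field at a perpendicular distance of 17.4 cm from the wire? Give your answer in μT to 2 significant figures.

For an infinitely long straight wire, B = μ₀I/(2πd).
B = (4π×10⁻⁷ × 1.19) / (2π × 0.174) = 1.37×10⁻⁶ T.

B ≈ 1.4 μT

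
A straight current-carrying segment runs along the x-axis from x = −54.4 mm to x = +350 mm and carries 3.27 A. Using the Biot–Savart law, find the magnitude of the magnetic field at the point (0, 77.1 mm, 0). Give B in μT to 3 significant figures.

For a finite straight segment, B = (μ₀I/4πd)(sinθ₁ + sinθ₂), where θ₁, θ₂ are the angles from the perpendicular to each end.
The perpendicular distance is d = 0.0771 m; the end-offsets along the wire are a = 0.0544 m and b = 0.35 m.
sinθ₁ = 0.0544/√(0.0544²+0.0771²) = 0.5765; sinθ₂ = 0.35/√(0.35²+0.0771²) = 0.9766.
B = (4π×10⁻⁷ × 3.27) / (4π × 0.0771) × (0.5765 + 0.9766) = 6.59×10⁻⁶ T.

B ≈ 6.59 μT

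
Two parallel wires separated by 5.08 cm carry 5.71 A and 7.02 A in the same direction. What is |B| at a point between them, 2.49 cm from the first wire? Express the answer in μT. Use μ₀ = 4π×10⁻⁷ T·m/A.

B ≈ 8.35 μT

Each long wire gives B = μ₀I/(2πd). Distances are d₁ = 0.0249 m and d₂ = 0.0259 m.
B₁ = 4.59×10⁻⁵ T, B₂ = 5.42×10⁻⁵ T.
Between parallel currents the two contributions point in opposite directions, so they subtract. B = |B₁ − B₂| = |4.59×10⁻⁵ − 5.42×10⁻⁵| = 8.35×10⁻⁶ T.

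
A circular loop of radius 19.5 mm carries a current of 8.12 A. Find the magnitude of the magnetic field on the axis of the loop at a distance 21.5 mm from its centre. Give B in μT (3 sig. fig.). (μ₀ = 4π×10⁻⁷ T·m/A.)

On the axis of a circular loop, B = μ₀IR² / [2(R²+z²)^(3/2)].
R² + z² = (0.0195)² + (0.0215)² = 0.0008425 m², and (R²+z²)^(3/2) = 2.45×10⁻⁵ m³.
B = (4π×10⁻⁷ × 8.12 × 0.0003802) / (2 × 2.45×10⁻⁵) = 7.93×10⁻⁵ T.

B ≈ 79.3 μT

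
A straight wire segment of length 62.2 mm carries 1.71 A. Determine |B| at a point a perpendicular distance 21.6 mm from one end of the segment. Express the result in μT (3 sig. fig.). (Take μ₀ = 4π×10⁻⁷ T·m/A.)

B ≈ 7.48 μT

For a finite straight segment, B = (μ₀I/4πd)(sinθ₁ + sinθ₂), where θ₁, θ₂ are the angles from the perpendicular to each end.
The perpendicular foot is at one end, so the two end-offsets along the wire are 0 and L = 0.0622 m.
sinθ₁ = 0/√(0²+0.0216²) = 0.0000; sinθ₂ = 0.0622/√(0.0622²+0.0216²) = 0.9447.
B = (4π×10⁻⁷ × 1.71) / (4π × 0.0216) × (0.0000 + 0.9447) = 7.48×10⁻⁶ T.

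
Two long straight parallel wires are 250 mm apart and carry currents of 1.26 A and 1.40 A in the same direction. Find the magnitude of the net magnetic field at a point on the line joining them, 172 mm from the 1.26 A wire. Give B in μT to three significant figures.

B ≈ 2.12 μT

Each long wire gives B = μ₀I/(2πd). Distances are d₁ = 0.172 m and d₂ = 0.078 m.
B₁ = 1.47×10⁻⁶ T, B₂ = 3.59×10⁻⁶ T.
Between parallel currents the two contributions point in opposite directions, so they subtract. B = |B₁ − B₂| = |1.47×10⁻⁶ − 3.59×10⁻⁶| = 2.12×10⁻⁶ T.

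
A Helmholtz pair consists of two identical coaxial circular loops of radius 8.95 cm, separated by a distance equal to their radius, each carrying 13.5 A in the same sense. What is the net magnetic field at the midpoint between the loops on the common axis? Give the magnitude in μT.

B ≈ 136 μT

Each loop contributes B = μ₀IR²/[2(R²+z²)^(3/2)] on the axis, with z measured from that loop.
Loop 1 (z = 0.04475 m): B₁ = 6.78×10⁻⁵ T. Loop 2 (z = 0.04475 m): B₂ = 6.78×10⁻⁵ T.
The fields add: B = B₁ + B₂ = 1.36×10⁻⁴ T.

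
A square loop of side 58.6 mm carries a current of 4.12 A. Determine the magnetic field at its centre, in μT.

Each side is a finite straight segment at perpendicular distance d = a/(2 tan(π/4)) = 0.0293 m from the centre, with end-angles ±π/4.
One side contributes B₁ = (μ₀I/4πd)·2 sin(π/4) = 1.99×10⁻⁵ T.
All 4 sides add in the same direction: B = 4 × 1.99×10⁻⁵ = 7.95×10⁻⁵ T.

B ≈ 79.5 μT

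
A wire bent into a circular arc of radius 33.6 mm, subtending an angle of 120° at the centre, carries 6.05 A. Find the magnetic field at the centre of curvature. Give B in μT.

B ≈ 37.7 μT

The Biot–Savart field of a circular arc at its centre is B = μ₀Iφ/(4πR), with φ = 2.094 rad.
B = (4π×10⁻⁷ × 6.05 × 2.094) / (4π × 0.0336) = 3.77×10⁻⁵ T.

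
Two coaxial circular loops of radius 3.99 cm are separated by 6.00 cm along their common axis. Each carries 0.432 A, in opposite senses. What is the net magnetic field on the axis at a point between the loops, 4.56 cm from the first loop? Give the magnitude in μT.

Each loop contributes B = μ₀IR²/[2(R²+z²)^(3/2)] on the axis, with z measured from that loop.
Loop 1 (z = 0.0456 m): B₁ = 1.94×10⁻⁶ T. Loop 2 (z = 0.0144 m): B₂ = 5.66×10⁻⁶ T.
The fields oppose: B = |B₁ − B₂| = 3.72×10⁻⁶ T.

B ≈ 3.72 μT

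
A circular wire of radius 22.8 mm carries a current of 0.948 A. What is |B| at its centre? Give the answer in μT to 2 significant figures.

At the centre of a circular loop the Biot–Savart law gives B = μ₀I/(2R).
B = (4π×10⁻⁷ × 0.948) / (2 × 0.0228) = 2.61×10⁻⁵ T.

B ≈ 26 μT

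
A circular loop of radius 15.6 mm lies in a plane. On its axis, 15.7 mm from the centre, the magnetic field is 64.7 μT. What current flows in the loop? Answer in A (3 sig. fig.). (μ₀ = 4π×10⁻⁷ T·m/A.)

I ≈ 4.59 A

On the axis of a loop, B = μ₀IR²/[2(R²+z²)^(3/2)], so I = 2B(R²+z²)^(3/2)/(μ₀R²).
R² + z² = 0.0002434 + 0.0002465 = 0.0004899 m²; raised to 3/2 gives 1.08×10⁻⁵ m³.
I = 2 × 6.47×10⁻⁵ × 1.08×10⁻⁵ / (1.26×10⁻⁶ × 0.0002434) = 4.59 A.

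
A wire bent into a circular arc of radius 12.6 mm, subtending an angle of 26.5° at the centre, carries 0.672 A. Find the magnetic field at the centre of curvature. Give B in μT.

The Biot–Savart field of a circular arc at its centre is B = μ₀Iφ/(4πR), with φ = 0.4625 rad.
B = (4π×10⁻⁷ × 0.672 × 0.4625) / (4π × 0.0126) = 2.47×10⁻⁶ T.

B ≈ 2.47 μT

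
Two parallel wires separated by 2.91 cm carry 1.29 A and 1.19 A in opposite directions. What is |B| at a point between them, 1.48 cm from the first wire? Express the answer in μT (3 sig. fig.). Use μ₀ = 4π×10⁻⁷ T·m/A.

B ≈ 34.1 μT

Each long wire gives B = μ₀I/(2πd). Distances are d₁ = 0.0148 m and d₂ = 0.0143 m.
B₁ = 1.74×10⁻⁵ T, B₂ = 1.66×10⁻⁵ T.
Between antiparallel currents both contributions point the same way, so they add. B = B₁ + B₂ = 1.74×10⁻⁵ + 1.66×10⁻⁵ = 3.41×10⁻⁵ T.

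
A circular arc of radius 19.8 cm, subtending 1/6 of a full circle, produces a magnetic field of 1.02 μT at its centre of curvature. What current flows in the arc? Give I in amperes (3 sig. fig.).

For a circular arc, B = μ₀Iφ/(4πR) with φ in radians; here φ = 1.047 rad.
So I = 4πRB/(μ₀φ) = 4π × 0.198 × 1.02×10⁻⁶ / (4π×10⁻⁷ × 1.047) = 1.93 A.

I ≈ 1.93 A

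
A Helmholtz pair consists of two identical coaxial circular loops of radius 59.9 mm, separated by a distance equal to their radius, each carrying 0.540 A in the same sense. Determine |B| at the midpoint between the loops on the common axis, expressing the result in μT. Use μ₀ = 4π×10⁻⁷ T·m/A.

Each loop contributes B = μ₀IR²/[2(R²+z²)^(3/2)] on the axis, with z measured from that loop.
Loop 1 (z = 0.02995 m): B₁ = 4.05×10⁻⁶ T. Loop 2 (z = 0.02995 m): B₂ = 4.05×10⁻⁶ T.
The fields add: B = B₁ + B₂ = 8.11×10⁻⁶ T.

B ≈ 8.11 μT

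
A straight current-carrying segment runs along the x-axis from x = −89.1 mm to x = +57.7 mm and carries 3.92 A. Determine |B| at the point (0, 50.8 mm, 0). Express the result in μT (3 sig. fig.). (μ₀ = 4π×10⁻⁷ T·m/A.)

B ≈ 12.5 μT

For a finite straight segment, B = (μ₀I/4πd)(sinθ₁ + sinθ₂), where θ₁, θ₂ are the angles from the perpendicular to each end.
The perpendicular distance is d = 0.0508 m; the end-offsets along the wire are a = 0.0891 m and b = 0.0577 m.
sinθ₁ = 0.0891/√(0.0891²+0.0508²) = 0.8687; sinθ₂ = 0.0577/√(0.0577²+0.0508²) = 0.7506.
B = (4π×10⁻⁷ × 3.92) / (4π × 0.0508) × (0.8687 + 0.7506) = 1.25×10⁻⁵ T.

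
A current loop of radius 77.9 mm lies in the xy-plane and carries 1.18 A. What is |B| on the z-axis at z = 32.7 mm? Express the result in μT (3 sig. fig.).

On the axis of a circular loop, B = μ₀IR² / [2(R²+z²)^(3/2)].
R² + z² = (0.0779)² + (0.0327)² = 0.007138 m², and (R²+z²)^(3/2) = 6.03×10⁻⁴ m³.
B = (4π×10⁻⁷ × 1.18 × 0.006068) / (2 × 6.03×10⁻⁴) = 7.46×10⁻⁶ T.

B ≈ 7.46 μT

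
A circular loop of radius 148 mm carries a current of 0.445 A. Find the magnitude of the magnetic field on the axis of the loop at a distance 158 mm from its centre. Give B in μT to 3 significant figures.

B ≈ 0.604 μT

On the axis of a circular loop, B = μ₀IR² / [2(R²+z²)^(3/2)].
R² + z² = (0.148)² + (0.158)² = 0.04687 m², and (R²+z²)^(3/2) = 1.01×10⁻² m³.
B = (4π×10⁻⁷ × 0.445 × 0.0219) / (2 × 1.01×10⁻²) = 6.04×10⁻⁷ T.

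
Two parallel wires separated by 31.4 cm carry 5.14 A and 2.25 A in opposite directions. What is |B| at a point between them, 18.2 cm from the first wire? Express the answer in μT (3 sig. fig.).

Each long wire gives B = μ₀I/(2πd). Distances are d₁ = 0.182 m and d₂ = 0.132 m.
B₁ = 5.65×10⁻⁶ T, B₂ = 3.41×10⁻⁶ T.
Between antiparallel currents both contributions point the same way, so they add. B = B₁ + B₂ = 5.65×10⁻⁶ + 3.41×10⁻⁶ = 9.06×10⁻⁶ T.

B ≈ 9.06 μT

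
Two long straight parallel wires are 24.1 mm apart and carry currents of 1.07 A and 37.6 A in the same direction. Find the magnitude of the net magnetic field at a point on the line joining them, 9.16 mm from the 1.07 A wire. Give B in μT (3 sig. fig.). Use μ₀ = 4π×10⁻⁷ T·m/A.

Each long wire gives B = μ₀I/(2πd). Distances are d₁ = 0.00916 m and d₂ = 0.01494 m.
B₁ = 2.34×10⁻⁵ T, B₂ = 5.03×10⁻⁴ T.
Between parallel currents the two contributions point in opposite directions, so they subtract. B = |B₁ − B₂| = |2.34×10⁻⁵ − 5.03×10⁻⁴| = 4.80×10⁻⁴ T.

B ≈ 480 μT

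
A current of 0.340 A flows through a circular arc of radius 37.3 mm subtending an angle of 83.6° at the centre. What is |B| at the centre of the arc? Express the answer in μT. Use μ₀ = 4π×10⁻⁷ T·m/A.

B ≈ 1.33 μT

The Biot–Savart field of a circular arc at its centre is B = μ₀Iφ/(4πR), with φ = 1.459 rad.
B = (4π×10⁻⁷ × 0.340 × 1.459) / (4π × 0.0373) = 1.33×10⁻⁶ T.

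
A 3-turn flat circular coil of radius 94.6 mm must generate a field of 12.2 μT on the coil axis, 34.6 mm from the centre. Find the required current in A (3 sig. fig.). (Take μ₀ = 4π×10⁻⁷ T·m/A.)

For an N-turn coil, B = Nμ₀IR²/[2(R²+z²)^(3/2)] with R = 0.0946 m, z = 0.0346 m, so I = 2B(R²+z²)^(3/2)/(Nμ₀R²) = 2 × 1.22×10⁻⁵ × 1.02×10⁻³ / (3 × 4π×10⁻⁷ × 0.008949) = 0.739 A.

I ≈ 0.739 A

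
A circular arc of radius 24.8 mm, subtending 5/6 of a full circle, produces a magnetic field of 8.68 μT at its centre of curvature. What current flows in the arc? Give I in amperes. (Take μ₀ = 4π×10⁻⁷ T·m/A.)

I ≈ 0.411 A

For a circular arc, B = μ₀Iφ/(4πR) with φ in radians; here φ = 5.236 rad.
So I = 4πRB/(μ₀φ) = 4π × 0.0248 × 8.68×10⁻⁶ / (4π×10⁻⁷ × 5.236) = 0.411 A.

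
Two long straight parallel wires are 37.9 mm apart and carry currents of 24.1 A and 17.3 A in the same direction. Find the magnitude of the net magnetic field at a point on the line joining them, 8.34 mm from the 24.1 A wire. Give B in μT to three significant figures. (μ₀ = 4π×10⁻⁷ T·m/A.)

B ≈ 461 μT

Each long wire gives B = μ₀I/(2πd). Distances are d₁ = 0.00834 m and d₂ = 0.02956 m.
B₁ = 5.78×10⁻⁴ T, B₂ = 1.17×10⁻⁴ T.
Between parallel currents the two contributions point in opposite directions, so they subtract. B = |B₁ − B₂| = |5.78×10⁻⁴ − 1.17×10⁻⁴| = 4.61×10⁻⁴ T.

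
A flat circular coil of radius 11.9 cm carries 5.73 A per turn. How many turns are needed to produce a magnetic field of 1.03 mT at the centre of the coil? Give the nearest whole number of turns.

N = 34

For an N-turn coil, B = Nμ₀I/(2R). A single turn gives B₁ = 3.03×10⁻⁵ T with R = 0.119 m.
N = B/B₁ = 1.03×10⁻³ / 3.03×10⁻⁵ = 34.04.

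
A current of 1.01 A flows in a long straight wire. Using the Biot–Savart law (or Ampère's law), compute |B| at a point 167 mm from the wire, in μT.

For an infinitely long straight wire, B = μ₀I/(2πd).
B = (4π×10⁻⁷ × 1.01) / (2π × 0.167) = 1.21×10⁻⁶ T.

B ≈ 1.21 μT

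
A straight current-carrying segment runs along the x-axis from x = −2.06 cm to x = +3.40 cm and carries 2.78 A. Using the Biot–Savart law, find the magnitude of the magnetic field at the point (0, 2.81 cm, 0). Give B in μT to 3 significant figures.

For a finite straight segment, B = (μ₀I/4πd)(sinθ₁ + sinθ₂), where θ₁, θ₂ are the angles from the perpendicular to each end.
The perpendicular distance is d = 0.0281 m; the end-offsets along the wire are a = 0.0206 m and b = 0.034 m.
sinθ₁ = 0.0206/√(0.0206²+0.0281²) = 0.5912; sinθ₂ = 0.034/√(0.034²+0.0281²) = 0.7708.
B = (4π×10⁻⁷ × 2.78) / (4π × 0.0281) × (0.5912 + 0.7708) = 1.35×10⁻⁵ T.

B ≈ 13.5 μT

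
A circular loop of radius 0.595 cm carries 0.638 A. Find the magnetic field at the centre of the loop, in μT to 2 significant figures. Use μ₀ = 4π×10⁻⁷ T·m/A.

At the centre of a circular loop the Biot–Savart law gives B = μ₀I/(2R).
B = (4π×10⁻⁷ × 0.638) / (2 × 0.00595) = 6.74×10⁻⁵ T.

B ≈ 67 μT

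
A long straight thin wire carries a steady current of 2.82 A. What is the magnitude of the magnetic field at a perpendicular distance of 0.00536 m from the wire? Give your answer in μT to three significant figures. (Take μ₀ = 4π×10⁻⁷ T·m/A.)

For an infinitely long straight wire, B = μ₀I/(2πd).
B = (4π×10⁻⁷ × 2.82) / (2π × 0.00536) = 1.05×10⁻⁴ T.

B ≈ 105 μT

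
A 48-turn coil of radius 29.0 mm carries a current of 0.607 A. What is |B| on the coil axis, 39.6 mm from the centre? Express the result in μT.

For an N-turn flat coil, B = Nμ₀IR²/[2(R²+z²)^(3/2)] with R = 0.029 m, z = 0.0396 m.
B = 48 × 2.71×10⁻⁶ T = 1.30×10⁻⁴ T.

B ≈ 130 μT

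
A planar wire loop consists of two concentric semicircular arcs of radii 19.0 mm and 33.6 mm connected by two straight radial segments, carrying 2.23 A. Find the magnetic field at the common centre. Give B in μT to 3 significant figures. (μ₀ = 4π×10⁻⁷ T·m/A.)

The radial connectors point toward the centre, so dl × r̂ = 0 and they contribute nothing.
Each semicircle gives μ₀I/(4R): inner arc 3.69×10⁻⁵ T, outer arc 2.09×10⁻⁵ T.
The two arcs carry current in opposite angular senses, so their fields oppose: B = |3.69×10⁻⁵ − 2.09×10⁻⁵| = 1.60×10⁻⁵ T.

B ≈ 16.0 μT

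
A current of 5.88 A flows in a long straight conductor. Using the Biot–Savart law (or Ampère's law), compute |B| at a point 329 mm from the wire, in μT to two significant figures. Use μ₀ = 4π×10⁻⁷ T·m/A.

B ≈ 3.6 μT

For an infinitely long straight wire, B = μ₀I/(2πd).
B = (4π×10⁻⁷ × 5.88) / (2π × 0.329) = 3.57×10⁻⁶ T.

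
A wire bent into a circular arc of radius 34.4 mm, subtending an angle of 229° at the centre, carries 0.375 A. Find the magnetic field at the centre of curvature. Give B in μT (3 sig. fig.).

The Biot–Savart field of a circular arc at its centre is B = μ₀Iφ/(4πR), with φ = 3.997 rad.
B = (4π×10⁻⁷ × 0.375 × 3.997) / (4π × 0.0344) = 4.36×10⁻⁶ T.

B ≈ 4.36 μT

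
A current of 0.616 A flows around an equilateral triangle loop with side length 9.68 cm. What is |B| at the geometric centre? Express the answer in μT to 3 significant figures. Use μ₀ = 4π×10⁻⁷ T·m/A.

Each side is a finite straight segment at perpendicular distance d = a/(2 tan(π/3)) = 0.02794 m from the centre, with end-angles ±π/3.
One side contributes B₁ = (μ₀I/4πd)·2 sin(π/3) = 3.82×10⁻⁶ T.
All 3 sides add in the same direction: B = 3 × 3.82×10⁻⁶ = 1.15×10⁻⁵ T.

B ≈ 11.5 μT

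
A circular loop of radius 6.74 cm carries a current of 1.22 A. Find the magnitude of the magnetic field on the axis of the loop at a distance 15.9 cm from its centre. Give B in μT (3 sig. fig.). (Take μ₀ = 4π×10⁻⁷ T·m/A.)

On the axis of a circular loop, B = μ₀IR² / [2(R²+z²)^(3/2)].
R² + z² = (0.0674)² + (0.159)² = 0.02982 m², and (R²+z²)^(3/2) = 5.15×10⁻³ m³.
B = (4π×10⁻⁷ × 1.22 × 0.004543) / (2 × 5.15×10⁻³) = 6.76×10⁻⁷ T.

B ≈ 0.676 μT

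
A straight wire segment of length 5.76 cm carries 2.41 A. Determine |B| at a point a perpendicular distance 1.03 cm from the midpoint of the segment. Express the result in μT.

B ≈ 44.1 μT

For a finite straight segment, B = (μ₀I/4πd)(sinθ₁ + sinθ₂), where θ₁, θ₂ are the angles from the perpendicular to each end.
The perpendicular from the point meets the wire at its midpoint, so each end is L/2 = 0.0288 m away along the wire.
sinθ₁ = 0.0288/√(0.0288²+0.0103²) = 0.9416; sinθ₂ = 0.0288/√(0.0288²+0.0103²) = 0.9416.
B = (4π×10⁻⁷ × 2.41) / (4π × 0.0103) × (0.9416 + 0.9416) = 4.41×10⁻⁵ T.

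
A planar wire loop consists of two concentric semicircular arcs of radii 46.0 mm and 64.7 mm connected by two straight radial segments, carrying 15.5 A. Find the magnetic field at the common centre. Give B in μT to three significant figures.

The radial connectors point toward the centre, so dl × r̂ = 0 and they contribute nothing.
Each semicircle gives μ₀I/(4R): inner arc 1.06×10⁻⁴ T, outer arc 7.53×10⁻⁵ T.
The two arcs carry current in opposite angular senses, so their fields oppose: B = |1.06×10⁻⁴ − 7.53×10⁻⁵| = 3.06×10⁻⁵ T.

B ≈ 30.6 μT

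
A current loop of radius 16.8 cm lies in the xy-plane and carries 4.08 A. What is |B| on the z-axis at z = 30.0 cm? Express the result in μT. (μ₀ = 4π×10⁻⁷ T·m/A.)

B ≈ 1.78 μT

On the axis of a circular loop, B = μ₀IR² / [2(R²+z²)^(3/2)].
R² + z² = (0.168)² + (0.3)² = 0.1182 m², and (R²+z²)^(3/2) = 4.06×10⁻² m³.
B = (4π×10⁻⁷ × 4.08 × 0.02822) / (2 × 4.06×10⁻²) = 1.78×10⁻⁶ T.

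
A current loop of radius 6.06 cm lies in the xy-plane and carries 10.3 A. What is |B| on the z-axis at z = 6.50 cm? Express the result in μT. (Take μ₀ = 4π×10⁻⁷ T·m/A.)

B ≈ 33.9 μT

On the axis of a circular loop, B = μ₀IR² / [2(R²+z²)^(3/2)].
R² + z² = (0.0606)² + (0.065)² = 0.007897 m², and (R²+z²)^(3/2) = 7.02×10⁻⁴ m³.
B = (4π×10⁻⁷ × 10.3 × 0.003672) / (2 × 7.02×10⁻⁴) = 3.39×10⁻⁵ T.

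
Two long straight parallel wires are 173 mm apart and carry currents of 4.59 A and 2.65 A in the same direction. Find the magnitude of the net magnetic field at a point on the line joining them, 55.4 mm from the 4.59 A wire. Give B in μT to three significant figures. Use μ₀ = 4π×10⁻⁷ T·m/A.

Each long wire gives B = μ₀I/(2πd). Distances are d₁ = 0.0554 m and d₂ = 0.1176 m.
B₁ = 1.66×10⁻⁵ T, B₂ = 4.51×10⁻⁶ T.
Between parallel currents the two contributions point in opposite directions, so they subtract. B = |B₁ − B₂| = |1.66×10⁻⁵ − 4.51×10⁻⁶| = 1.21×10⁻⁵ T.

B ≈ 12.1 μT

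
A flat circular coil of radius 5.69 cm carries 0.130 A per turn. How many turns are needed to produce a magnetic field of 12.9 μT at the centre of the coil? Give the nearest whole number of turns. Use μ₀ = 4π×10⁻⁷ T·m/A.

N = 9

For an N-turn coil, B = Nμ₀I/(2R). A single turn gives B₁ = 1.44×10⁻⁶ T with R = 0.0569 m.
N = B/B₁ = 1.29×10⁻⁵ / 1.44×10⁻⁶ = 8.99.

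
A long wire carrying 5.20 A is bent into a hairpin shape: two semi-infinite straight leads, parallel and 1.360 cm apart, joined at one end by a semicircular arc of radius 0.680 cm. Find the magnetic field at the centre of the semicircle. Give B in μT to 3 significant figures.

The semicircular arc contributes B_arc = μ₀I·π/(4πR) = μ₀I/(4R) = 2.40×10⁻⁴ T.
Each semi-infinite lead is at perpendicular distance R = 0.0068 m from the centre, with the perpendicular foot at its near end, so it contributes μ₀I/(4πR); both point the same way, together 1.53×10⁻⁴ T.
Arc and leads all point the same direction: B = 2.40×10⁻⁴ + 1.53×10⁻⁴ = 3.93×10⁻⁴ T.

B ≈ 393 μT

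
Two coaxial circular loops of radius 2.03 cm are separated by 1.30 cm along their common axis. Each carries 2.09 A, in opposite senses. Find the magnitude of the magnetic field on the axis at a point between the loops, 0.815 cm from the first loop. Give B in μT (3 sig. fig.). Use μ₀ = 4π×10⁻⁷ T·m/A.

Each loop contributes B = μ₀IR²/[2(R²+z²)^(3/2)] on the axis, with z measured from that loop.
Loop 1 (z = 0.00815 m): B₁ = 5.17×10⁻⁵ T. Loop 2 (z = 0.00485 m): B₂ = 5.95×10⁻⁵ T.
The fields oppose: B = |B₁ − B₂| = 7.82×10⁻⁶ T.

B ≈ 7.82 μT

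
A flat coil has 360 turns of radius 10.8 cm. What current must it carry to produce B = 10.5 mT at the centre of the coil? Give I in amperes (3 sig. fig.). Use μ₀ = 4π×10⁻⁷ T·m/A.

I ≈ 5.01 A

For an N-turn coil, B = Nμ₀I/(2R) with R = 0.108 m, so I = 2RB/(Nμ₀) = 2 × 0.108 × 1.05×10⁻² / (360 × 4π×10⁻⁷) = 5.01 A.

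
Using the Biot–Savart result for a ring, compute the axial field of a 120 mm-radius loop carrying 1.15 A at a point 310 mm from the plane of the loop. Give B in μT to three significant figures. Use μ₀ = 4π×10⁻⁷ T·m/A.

On the axis of a circular loop, B = μ₀IR² / [2(R²+z²)^(3/2)].
R² + z² = (0.12)² + (0.31)² = 0.1105 m², and (R²+z²)^(3/2) = 3.67×10⁻² m³.
B = (4π×10⁻⁷ × 1.15 × 0.0144) / (2 × 3.67×10⁻²) = 2.83×10⁻⁷ T.

B ≈ 0.283 μT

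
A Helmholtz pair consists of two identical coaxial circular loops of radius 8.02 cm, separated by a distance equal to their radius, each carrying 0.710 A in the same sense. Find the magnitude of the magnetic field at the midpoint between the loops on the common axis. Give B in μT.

Each loop contributes B = μ₀IR²/[2(R²+z²)^(3/2)] on the axis, with z measured from that loop.
Loop 1 (z = 0.0401 m): B₁ = 3.98×10⁻⁶ T. Loop 2 (z = 0.0401 m): B₂ = 3.98×10⁻⁶ T.
The fields add: B = B₁ + B₂ = 7.96×10⁻⁶ T.

B ≈ 7.96 μT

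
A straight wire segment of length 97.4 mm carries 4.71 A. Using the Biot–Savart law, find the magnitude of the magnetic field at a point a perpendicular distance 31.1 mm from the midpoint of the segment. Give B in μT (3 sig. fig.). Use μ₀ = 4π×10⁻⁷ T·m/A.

B ≈ 25.5 μT

For a finite straight segment, B = (μ₀I/4πd)(sinθ₁ + sinθ₂), where θ₁, θ₂ are the angles from the perpendicular to each end.
The perpendicular from the point meets the wire at its midpoint, so each end is L/2 = 0.0487 m away along the wire.
sinθ₁ = 0.0487/√(0.0487²+0.0311²) = 0.8428; sinθ₂ = 0.0487/√(0.0487²+0.0311²) = 0.8428.
B = (4π×10⁻⁷ × 4.71) / (4π × 0.0311) × (0.8428 + 0.8428) = 2.55×10⁻⁵ T.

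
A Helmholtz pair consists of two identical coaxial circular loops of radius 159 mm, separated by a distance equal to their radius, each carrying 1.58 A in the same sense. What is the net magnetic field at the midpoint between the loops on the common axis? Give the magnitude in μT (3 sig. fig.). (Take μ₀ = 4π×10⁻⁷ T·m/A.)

B ≈ 8.94 μT

Each loop contributes B = μ₀IR²/[2(R²+z²)^(3/2)] on the axis, with z measured from that loop.
Loop 1 (z = 0.0795 m): B₁ = 4.47×10⁻⁶ T. Loop 2 (z = 0.0795 m): B₂ = 4.47×10⁻⁶ T.
The fields add: B = B₁ + B₂ = 8.94×10⁻⁶ T.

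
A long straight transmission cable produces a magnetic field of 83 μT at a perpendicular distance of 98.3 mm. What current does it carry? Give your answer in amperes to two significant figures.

For a long straight wire B = μ₀I/(2πd), so I = 2πdB/μ₀.
I = 2π × 0.0983 × 8.30×10⁻⁵ / (4π×10⁻⁷) = 40.8 A.

I ≈ 41 A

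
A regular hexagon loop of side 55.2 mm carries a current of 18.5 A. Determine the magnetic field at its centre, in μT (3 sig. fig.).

B ≈ 232 μT

Each side is a finite straight segment at perpendicular distance d = a/(2 tan(π/6)) = 0.0478 m from the centre, with end-angles ±π/6.
One side contributes B₁ = (μ₀I/4πd)·2 sin(π/6) = 3.87×10⁻⁵ T.
All 6 sides add in the same direction: B = 6 × 3.87×10⁻⁵ = 2.32×10⁻⁴ T.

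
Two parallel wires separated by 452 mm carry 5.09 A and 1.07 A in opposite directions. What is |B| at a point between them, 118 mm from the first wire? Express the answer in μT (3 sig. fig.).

Each long wire gives B = μ₀I/(2πd). Distances are d₁ = 0.118 m and d₂ = 0.334 m.
B₁ = 8.63×10⁻⁶ T, B₂ = 6.41×10⁻⁷ T.
Between antiparallel currents both contributions point the same way, so they add. B = B₁ + B₂ = 8.63×10⁻⁶ + 6.41×10⁻⁷ = 9.27×10⁻⁶ T.

B ≈ 9.27 μT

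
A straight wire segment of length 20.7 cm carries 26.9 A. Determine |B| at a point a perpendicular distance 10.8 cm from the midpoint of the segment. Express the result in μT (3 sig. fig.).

For a finite straight segment, B = (μ₀I/4πd)(sinθ₁ + sinθ₂), where θ₁, θ₂ are the angles from the perpendicular to each end.
The perpendicular from the point meets the wire at its midpoint, so each end is L/2 = 0.1035 m away along the wire.
sinθ₁ = 0.1035/√(0.1035²+0.108²) = 0.6919; sinθ₂ = 0.1035/√(0.1035²+0.108²) = 0.6919.
B = (4π×10⁻⁷ × 26.9) / (4π × 0.108) × (0.6919 + 0.6919) = 3.45×10⁻⁵ T.

B ≈ 34.5 μT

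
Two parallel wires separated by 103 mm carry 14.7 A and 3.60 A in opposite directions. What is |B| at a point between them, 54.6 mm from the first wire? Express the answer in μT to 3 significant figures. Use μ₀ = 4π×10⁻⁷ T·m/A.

B ≈ 68.7 μT

Each long wire gives B = μ₀I/(2πd). Distances are d₁ = 0.0546 m and d₂ = 0.0484 m.
B₁ = 5.38×10⁻⁵ T, B₂ = 1.49×10⁻⁵ T.
Between antiparallel currents both contributions point the same way, so they add. B = B₁ + B₂ = 5.38×10⁻⁵ + 1.49×10⁻⁵ = 6.87×10⁻⁵ T.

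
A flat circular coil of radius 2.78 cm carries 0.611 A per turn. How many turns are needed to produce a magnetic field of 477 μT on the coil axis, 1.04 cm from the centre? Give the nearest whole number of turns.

For an N-turn coil, B = Nμ₀IR²/[2(R²+z²)^(3/2)]. A single turn gives B₁ = 1.13×10⁻⁵ T with R = 0.0278 m, z = 0.0104 m.
N = B/B₁ = 4.77×10⁻⁴ / 1.13×10⁻⁵ = 42.04.

N = 42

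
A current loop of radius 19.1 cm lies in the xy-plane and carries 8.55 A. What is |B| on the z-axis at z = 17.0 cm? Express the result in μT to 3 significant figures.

On the axis of a circular loop, B = μ₀IR² / [2(R²+z²)^(3/2)].
R² + z² = (0.191)² + (0.17)² = 0.06538 m², and (R²+z²)^(3/2) = 1.67×10⁻² m³.
B = (4π×10⁻⁷ × 8.55 × 0.03648) / (2 × 1.67×10⁻²) = 1.17×10⁻⁵ T.

B ≈ 11.7 μT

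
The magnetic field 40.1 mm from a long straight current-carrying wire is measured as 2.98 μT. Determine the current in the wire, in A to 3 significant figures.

For a long straight wire B = μ₀I/(2πd), so I = 2πdB/μ₀.
I = 2π × 0.0401 × 2.98×10⁻⁶ / (4π×10⁻⁷) = 0.597 A.

I ≈ 0.597 A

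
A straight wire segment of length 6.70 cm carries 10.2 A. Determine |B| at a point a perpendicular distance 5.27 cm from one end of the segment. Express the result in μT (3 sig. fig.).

B ≈ 15.2 μT

For a finite straight segment, B = (μ₀I/4πd)(sinθ₁ + sinθ₂), where θ₁, θ₂ are the angles from the perpendicular to each end.
The perpendicular foot is at one end, so the two end-offsets along the wire are 0 and L = 0.067 m.
sinθ₁ = 0/√(0²+0.0527²) = 0.0000; sinθ₂ = 0.067/√(0.067²+0.0527²) = 0.7860.
B = (4π×10⁻⁷ × 10.2) / (4π × 0.0527) × (0.0000 + 0.7860) = 1.52×10⁻⁵ T.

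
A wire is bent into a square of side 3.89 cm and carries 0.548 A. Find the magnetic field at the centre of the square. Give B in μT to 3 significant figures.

Each side is a finite straight segment at perpendicular distance d = a/(2 tan(π/4)) = 0.01945 m from the centre, with end-angles ±π/4.
One side contributes B₁ = (μ₀I/4πd)·2 sin(π/4) = 3.98×10⁻⁶ T.
All 4 sides add in the same direction: B = 4 × 3.98×10⁻⁶ = 1.59×10⁻⁵ T.

B ≈ 15.9 μT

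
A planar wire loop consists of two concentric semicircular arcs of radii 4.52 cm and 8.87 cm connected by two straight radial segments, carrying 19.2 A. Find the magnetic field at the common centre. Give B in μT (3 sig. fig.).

The radial connectors point toward the centre, so dl × r̂ = 0 and they contribute nothing.
Each semicircle gives μ₀I/(4R): inner arc 1.33×10⁻⁴ T, outer arc 6.80×10⁻⁵ T.
The two arcs carry current in opposite angular senses, so their fields oppose: B = |1.33×10⁻⁴ − 6.80×10⁻⁵| = 6.54×10⁻⁵ T.

B ≈ 65.4 μT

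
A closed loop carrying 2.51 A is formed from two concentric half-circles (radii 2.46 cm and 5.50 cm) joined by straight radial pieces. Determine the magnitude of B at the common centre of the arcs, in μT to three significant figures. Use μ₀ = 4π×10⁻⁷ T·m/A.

The radial connectors point toward the centre, so dl × r̂ = 0 and they contribute nothing.
Each semicircle gives μ₀I/(4R): inner arc 3.21×10⁻⁵ T, outer arc 1.43×10⁻⁵ T.
The two arcs carry current in opposite angular senses, so their fields oppose: B = |3.21×10⁻⁵ − 1.43×10⁻⁵| = 1.77×10⁻⁵ T.

B ≈ 17.7 μT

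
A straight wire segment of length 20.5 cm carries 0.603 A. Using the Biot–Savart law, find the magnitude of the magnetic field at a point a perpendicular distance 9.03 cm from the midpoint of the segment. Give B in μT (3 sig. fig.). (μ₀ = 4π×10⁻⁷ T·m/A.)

For a finite straight segment, B = (μ₀I/4πd)(sinθ₁ + sinθ₂), where θ₁, θ₂ are the angles from the perpendicular to each end.
The perpendicular from the point meets the wire at its midpoint, so each end is L/2 = 0.1025 m away along the wire.
sinθ₁ = 0.1025/√(0.1025²+0.0903²) = 0.7504; sinθ₂ = 0.1025/√(0.1025²+0.0903²) = 0.7504.
B = (4π×10⁻⁷ × 0.603) / (4π × 0.0903) × (0.7504 + 0.7504) = 1.00×10⁻⁶ T.

B ≈ 1.00 μT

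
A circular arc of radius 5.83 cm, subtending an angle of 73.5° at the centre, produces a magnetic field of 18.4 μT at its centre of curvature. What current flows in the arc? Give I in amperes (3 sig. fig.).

For a circular arc, B = μ₀Iφ/(4πR) with φ in radians; here φ = 1.283 rad.
So I = 4πRB/(μ₀φ) = 4π × 0.0583 × 1.84×10⁻⁵ / (4π×10⁻⁷ × 1.283) = 8.36 A.

I ≈ 8.36 A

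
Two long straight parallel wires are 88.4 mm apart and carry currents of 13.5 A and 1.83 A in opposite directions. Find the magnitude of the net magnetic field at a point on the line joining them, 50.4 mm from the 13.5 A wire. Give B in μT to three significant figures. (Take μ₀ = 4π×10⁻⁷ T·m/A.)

B ≈ 63.2 μT

Each long wire gives B = μ₀I/(2πd). Distances are d₁ = 0.0504 m and d₂ = 0.038 m.
B₁ = 5.36×10⁻⁵ T, B₂ = 9.63×10⁻⁶ T.
Between antiparallel currents both contributions point the same way, so they add. B = B₁ + B₂ = 5.36×10⁻⁵ + 9.63×10⁻⁶ = 6.32×10⁻⁵ T.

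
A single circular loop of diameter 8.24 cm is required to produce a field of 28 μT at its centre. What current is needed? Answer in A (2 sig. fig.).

At the centre of a circular loop B = μ₀I/(2R), so I = 2RB/μ₀.
With R = 0.0412 m, I = 2 × 0.0412 × 2.80×10⁻⁵ / (4π×10⁻⁷) = 1.84 A.

I ≈ 1.8 A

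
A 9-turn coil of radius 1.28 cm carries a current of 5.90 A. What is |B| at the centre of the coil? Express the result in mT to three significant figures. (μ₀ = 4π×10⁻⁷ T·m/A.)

For an N-turn flat coil, B = Nμ₀I/(2R) with R = 0.0128 m.
B = 9 × 2.90×10⁻⁴ T = 2.61×10⁻³ T.

B ≈ 2.61 mT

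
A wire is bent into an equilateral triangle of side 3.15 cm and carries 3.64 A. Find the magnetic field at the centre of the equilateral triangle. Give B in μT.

Each side is a finite straight segment at perpendicular distance d = a/(2 tan(π/3)) = 0.009093 m from the centre, with end-angles ±π/3.
One side contributes B₁ = (μ₀I/4πd)·2 sin(π/3) = 6.93×10⁻⁵ T.
All 3 sides add in the same direction: B = 3 × 6.93×10⁻⁵ = 2.08×10⁻⁴ T.

B ≈ 208 μT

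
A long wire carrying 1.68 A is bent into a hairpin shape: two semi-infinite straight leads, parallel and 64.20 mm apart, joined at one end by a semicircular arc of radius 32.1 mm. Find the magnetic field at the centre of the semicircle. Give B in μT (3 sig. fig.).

B ≈ 26.9 μT

The semicircular arc contributes B_arc = μ₀I·π/(4πR) = μ₀I/(4R) = 1.64×10⁻⁵ T.
Each semi-infinite lead is at perpendicular distance R = 0.0321 m from the centre, with the perpendicular foot at its near end, so it contributes μ₀I/(4πR); both point the same way, together 1.05×10⁻⁵ T.
Arc and leads all point the same direction: B = 1.64×10⁻⁵ + 1.05×10⁻⁵ = 2.69×10⁻⁵ T.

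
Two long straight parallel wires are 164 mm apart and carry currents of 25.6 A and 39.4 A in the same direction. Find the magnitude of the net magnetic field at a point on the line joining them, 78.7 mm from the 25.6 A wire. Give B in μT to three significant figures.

Each long wire gives B = μ₀I/(2πd). Distances are d₁ = 0.0787 m and d₂ = 0.0853 m.
B₁ = 6.51×10⁻⁵ T, B₂ = 9.24×10⁻⁵ T.
Between parallel currents the two contributions point in opposite directions, so they subtract. B = |B₁ − B₂| = |6.51×10⁻⁵ − 9.24×10⁻⁵| = 2.73×10⁻⁵ T.

B ≈ 27.3 μT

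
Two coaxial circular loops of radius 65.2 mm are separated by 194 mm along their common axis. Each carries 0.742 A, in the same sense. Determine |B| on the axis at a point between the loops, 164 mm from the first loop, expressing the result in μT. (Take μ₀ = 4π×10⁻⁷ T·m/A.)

B ≈ 5.72 μT

Each loop contributes B = μ₀IR²/[2(R²+z²)^(3/2)] on the axis, with z measured from that loop.
Loop 1 (z = 0.164 m): B₁ = 3.61×10⁻⁷ T. Loop 2 (z = 0.03 m): B₂ = 5.36×10⁻⁶ T.
The fields add: B = B₁ + B₂ = 5.72×10⁻⁶ T.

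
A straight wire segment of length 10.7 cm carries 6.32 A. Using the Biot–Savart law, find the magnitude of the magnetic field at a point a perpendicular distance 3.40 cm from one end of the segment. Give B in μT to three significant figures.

For a finite straight segment, B = (μ₀I/4πd)(sinθ₁ + sinθ₂), where θ₁, θ₂ are the angles from the perpendicular to each end.
The perpendicular foot is at one end, so the two end-offsets along the wire are 0 and L = 0.107 m.
sinθ₁ = 0/√(0²+0.034²) = 0.0000; sinθ₂ = 0.107/√(0.107²+0.034²) = 0.9530.
B = (4π×10⁻⁷ × 6.32) / (4π × 0.034) × (0.0000 + 0.9530) = 1.77×10⁻⁵ T.

B ≈ 17.7 μT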